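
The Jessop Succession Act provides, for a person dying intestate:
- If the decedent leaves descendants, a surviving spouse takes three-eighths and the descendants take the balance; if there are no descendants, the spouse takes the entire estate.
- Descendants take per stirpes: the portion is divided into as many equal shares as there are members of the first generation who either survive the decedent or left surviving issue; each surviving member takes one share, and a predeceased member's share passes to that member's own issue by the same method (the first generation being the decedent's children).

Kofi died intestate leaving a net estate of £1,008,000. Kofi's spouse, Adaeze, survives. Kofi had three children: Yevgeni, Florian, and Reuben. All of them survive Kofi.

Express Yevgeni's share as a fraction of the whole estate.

Yevgeni receives 5/24 of the estate.

Adaeze takes three-eighths of £1,008,000 = £378,000. The remaining £630,000 passes to the descendants.
The descendants' portion (£630,000) is divided into 3 shares of £210,000: Yevgeni, Florian, and Reuben each take £210,000.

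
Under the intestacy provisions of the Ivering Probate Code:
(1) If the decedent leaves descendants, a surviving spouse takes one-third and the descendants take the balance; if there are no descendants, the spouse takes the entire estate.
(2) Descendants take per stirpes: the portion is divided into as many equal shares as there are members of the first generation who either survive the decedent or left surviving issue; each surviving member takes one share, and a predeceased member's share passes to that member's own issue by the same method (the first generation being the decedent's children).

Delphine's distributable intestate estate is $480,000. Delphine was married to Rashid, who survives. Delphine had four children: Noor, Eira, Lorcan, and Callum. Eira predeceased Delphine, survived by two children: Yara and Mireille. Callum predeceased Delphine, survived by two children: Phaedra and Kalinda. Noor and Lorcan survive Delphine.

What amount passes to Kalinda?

Rashid takes one-third of $480,000 = $160,000. The remaining $320,000 passes to the descendants.
The descendants' portion ($320,000) is divided into 4 shares of $80,000: Noor and Lorcan each take $80,000; Eira's $80,000 share passes to Eira's issue; Callum's $80,000 share passes to Callum's issue.
Eira's share ($80,000) is divided into 2 shares of $40,000: Yara and Mireille each take $40,000.
Callum's share ($80,000) is divided into 2 shares of $40,000: Phaedra and Kalinda each take $40,000.

Kalinda receives $40,000.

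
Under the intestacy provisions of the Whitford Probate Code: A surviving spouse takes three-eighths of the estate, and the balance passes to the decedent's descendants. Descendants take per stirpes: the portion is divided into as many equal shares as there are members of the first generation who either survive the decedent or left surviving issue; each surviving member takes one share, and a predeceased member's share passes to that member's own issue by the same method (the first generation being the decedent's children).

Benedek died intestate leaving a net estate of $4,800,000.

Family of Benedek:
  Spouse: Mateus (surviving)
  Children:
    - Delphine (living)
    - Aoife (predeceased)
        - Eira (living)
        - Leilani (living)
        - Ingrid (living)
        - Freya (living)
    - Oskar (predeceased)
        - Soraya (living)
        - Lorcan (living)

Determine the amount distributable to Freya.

Freya receives $250,000.

Mateus takes three-eighths of $4,800,000 = $1,800,000. The remaining $3,000,000 passes to the descendants.
The descendants' portion ($3,000,000) is divided into 3 shares of $1,000,000: Delphine takes $1,000,000; Aoife's $1,000,000 share passes to Aoife's issue; Oskar's $1,000,000 share passes to Oskar's issue.
Aoife's share ($1,000,000) is divided into 4 shares of $250,000: Eira, Leilani, Ingrid, and Freya each take $250,000.
Oskar's share ($1,000,000) is divided into 2 shares of $500,000: Soraya and Lorcan each take $500,000.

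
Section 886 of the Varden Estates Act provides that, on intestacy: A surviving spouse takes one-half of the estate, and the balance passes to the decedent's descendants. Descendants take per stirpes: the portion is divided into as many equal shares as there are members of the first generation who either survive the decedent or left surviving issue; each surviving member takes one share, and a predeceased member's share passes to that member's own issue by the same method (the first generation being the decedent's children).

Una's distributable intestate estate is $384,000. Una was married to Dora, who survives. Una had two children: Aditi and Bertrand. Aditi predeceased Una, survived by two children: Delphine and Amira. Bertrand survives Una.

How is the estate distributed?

Dora takes one-half of $384,000 = $192,000. The remaining $192,000 passes to the descendants.
The descendants' portion ($192,000) is divided into 2 shares of $96,000: Bertrand takes $96,000; Aditi's $96,000 share passes to Aditi's issue.
Aditi's share ($96,000) is divided into 2 shares of $48,000: Delphine and Amira each take $48,000.

Dora: $192,000; Delphine: $48,000; Amira: $48,000; Bertrand: $96,000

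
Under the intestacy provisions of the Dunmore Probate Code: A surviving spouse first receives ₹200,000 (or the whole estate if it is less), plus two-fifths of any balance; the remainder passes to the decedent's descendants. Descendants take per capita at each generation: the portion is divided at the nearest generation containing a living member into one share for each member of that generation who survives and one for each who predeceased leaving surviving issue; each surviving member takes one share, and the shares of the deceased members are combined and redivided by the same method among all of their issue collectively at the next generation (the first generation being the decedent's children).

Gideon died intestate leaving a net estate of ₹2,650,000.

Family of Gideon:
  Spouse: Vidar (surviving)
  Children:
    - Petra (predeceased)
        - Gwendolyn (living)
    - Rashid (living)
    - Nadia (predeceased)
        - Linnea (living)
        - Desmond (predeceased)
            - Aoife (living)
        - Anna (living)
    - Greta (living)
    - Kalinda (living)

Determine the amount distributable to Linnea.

Linnea receives ₹147,000.

Vidar first takes ₹200,000, leaving a balance of ₹2,450,000. Vidar then takes two-fifths of the balance (₹980,000), for a total of ₹1,180,000. The remaining ₹1,470,000 passes to the descendants.
The descendants' portion (₹1,470,000) is divided at the children's generation into 5 shares of ₹294,000. Rashid, Greta, and Kalinda each take ₹294,000. The 2 shares of the deceased (Petra and Nadia) are combined into a pool of ₹588,000.
That pool (₹588,000) is divided at the grandchildren's generation into 4 shares of ₹147,000. Gwendolyn, Linnea, and Anna each take ₹147,000. The remaining share for the deceased Desmond (₹147,000) is carried to the next generation.
That pool (₹147,000) passes entirely to Aoife, the sole taker at the great-grandchildren's generation.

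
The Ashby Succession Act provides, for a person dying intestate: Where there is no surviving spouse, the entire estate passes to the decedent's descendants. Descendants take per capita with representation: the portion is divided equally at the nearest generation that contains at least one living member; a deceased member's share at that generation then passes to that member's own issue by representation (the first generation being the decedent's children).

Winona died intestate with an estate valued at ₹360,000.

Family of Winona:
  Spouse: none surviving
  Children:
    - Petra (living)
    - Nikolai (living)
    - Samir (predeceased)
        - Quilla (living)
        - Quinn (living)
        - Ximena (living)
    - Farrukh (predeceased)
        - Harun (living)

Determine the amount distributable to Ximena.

Ximena receives ₹30,000.

The entire ₹360,000 passes to the descendants.
That amount (₹360,000) is divided into 4 shares of ₹90,000: Petra and Nikolai each take ₹90,000; Samir's ₹90,000 share passes to Samir's issue; Farrukh's ₹90,000 share passes to Farrukh's issue.
Samir's share (₹90,000) is divided into 3 shares of ₹30,000: Quilla, Quinn, and Ximena each take ₹30,000.
Farrukh's share (₹90,000) passes entirely to Harun.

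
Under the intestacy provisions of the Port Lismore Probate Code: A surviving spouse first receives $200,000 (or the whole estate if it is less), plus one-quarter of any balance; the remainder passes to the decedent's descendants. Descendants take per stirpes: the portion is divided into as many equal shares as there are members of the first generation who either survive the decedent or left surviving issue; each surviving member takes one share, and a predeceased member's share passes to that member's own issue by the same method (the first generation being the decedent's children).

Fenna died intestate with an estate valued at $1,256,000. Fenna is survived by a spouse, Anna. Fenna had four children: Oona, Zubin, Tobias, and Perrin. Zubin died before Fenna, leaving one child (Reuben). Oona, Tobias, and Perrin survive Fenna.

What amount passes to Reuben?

Anna first takes $200,000, leaving a balance of $1,056,000. Anna then takes one-quarter of the balance ($264,000), for a total of $464,000. The remaining $792,000 passes to the descendants.
The descendants' portion ($792,000) is divided into 4 shares of $198,000: Oona, Tobias, and Perrin each take $198,000; Zubin's $198,000 share passes to Zubin's issue.
Zubin's share ($198,000) passes entirely to Reuben.

Reuben receives $198,000.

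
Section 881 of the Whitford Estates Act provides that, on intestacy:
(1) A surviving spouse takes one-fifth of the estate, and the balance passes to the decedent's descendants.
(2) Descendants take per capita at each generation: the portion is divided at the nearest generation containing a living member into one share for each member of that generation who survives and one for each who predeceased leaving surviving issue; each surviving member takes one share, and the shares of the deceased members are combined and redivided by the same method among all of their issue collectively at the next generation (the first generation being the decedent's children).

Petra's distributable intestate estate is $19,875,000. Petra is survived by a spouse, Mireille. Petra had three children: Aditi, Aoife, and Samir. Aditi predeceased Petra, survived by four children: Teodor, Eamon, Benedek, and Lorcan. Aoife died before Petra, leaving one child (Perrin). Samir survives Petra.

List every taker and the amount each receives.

Mireille: $3,975,000; Teodor: $2,120,000; Eamon: $2,120,000; Benedek: $2,120,000; Lorcan: $2,120,000; Perrin: $2,120,000; Samir: $5,300,000

Mireille takes one-fifth of $19,875,000 = $3,975,000. The remaining $15,900,000 passes to the descendants.
The descendants' portion ($15,900,000) is divided at the children's generation into 3 shares of $5,300,000. Samir takes $5,300,000. The 2 shares of the deceased (Aditi and Aoife) are combined into a pool of $10,600,000.
That pool ($10,600,000) is divided at the grandchildren's generation equally among Teodor, Eamon, Benedek, Lorcan, and Perrin: $2,120,000 each.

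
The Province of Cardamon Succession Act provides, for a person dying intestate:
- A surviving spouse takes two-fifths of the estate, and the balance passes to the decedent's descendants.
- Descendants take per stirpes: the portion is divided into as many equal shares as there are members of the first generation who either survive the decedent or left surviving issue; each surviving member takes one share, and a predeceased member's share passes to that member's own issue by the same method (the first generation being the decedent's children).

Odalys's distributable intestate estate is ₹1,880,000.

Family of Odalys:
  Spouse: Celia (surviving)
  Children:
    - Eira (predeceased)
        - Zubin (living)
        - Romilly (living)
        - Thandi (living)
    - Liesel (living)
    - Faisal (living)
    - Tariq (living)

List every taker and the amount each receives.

Celia: ₹752,000; Zubin: ₹94,000; Romilly: ₹94,000; Thandi: ₹94,000; Liesel: ₹282,000; Faisal: ₹282,000; Tariq: ₹282,000

Celia takes two-fifths of ₹1,880,000 = ₹752,000. The remaining ₹1,128,000 passes to the descendants.
The descendants' portion (₹1,128,000) is divided into 4 shares of ₹282,000: Liesel, Faisal, and Tariq each take ₹282,000; Eira's ₹282,000 share passes to Eira's issue.
Eira's share (₹282,000) is divided into 3 shares of ₹94,000: Zubin, Romilly, and Thandi each take ₹94,000.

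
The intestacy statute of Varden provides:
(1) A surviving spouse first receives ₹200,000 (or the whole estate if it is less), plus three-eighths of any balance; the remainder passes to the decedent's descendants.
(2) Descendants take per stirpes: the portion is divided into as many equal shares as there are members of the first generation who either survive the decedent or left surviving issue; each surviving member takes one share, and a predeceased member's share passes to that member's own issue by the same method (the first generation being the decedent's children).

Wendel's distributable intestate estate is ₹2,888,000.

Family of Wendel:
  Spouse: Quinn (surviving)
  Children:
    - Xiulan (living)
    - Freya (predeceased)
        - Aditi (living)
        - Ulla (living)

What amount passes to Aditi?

Aditi receives ₹420,000.

Quinn first takes ₹200,000, leaving a balance of ₹2,688,000. Quinn then takes three-eighths of the balance (₹1,008,000), for a total of ₹1,208,000. The remaining ₹1,680,000 passes to the descendants.
The descendants' portion (₹1,680,000) is divided into 2 shares of ₹840,000: Xiulan takes ₹840,000; Freya's ₹840,000 share passes to Freya's issue.
Freya's share (₹840,000) is divided into 2 shares of ₹420,000: Aditi and Ulla each take ₹420,000.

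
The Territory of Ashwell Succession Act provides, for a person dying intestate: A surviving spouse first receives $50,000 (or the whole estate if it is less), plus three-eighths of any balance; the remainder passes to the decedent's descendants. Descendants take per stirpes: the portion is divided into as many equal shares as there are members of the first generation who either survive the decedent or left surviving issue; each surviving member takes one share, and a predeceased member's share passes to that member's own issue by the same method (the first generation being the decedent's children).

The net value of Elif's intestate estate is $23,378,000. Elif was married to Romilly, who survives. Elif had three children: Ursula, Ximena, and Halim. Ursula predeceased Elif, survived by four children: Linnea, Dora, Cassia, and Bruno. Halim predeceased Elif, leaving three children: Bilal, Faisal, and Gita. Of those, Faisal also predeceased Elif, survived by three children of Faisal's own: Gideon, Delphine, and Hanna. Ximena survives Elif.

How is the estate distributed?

Romilly: $8,798,000; Linnea: $1,215,000; Dora: $1,215,000; Cassia: $1,215,000; Bruno: $1,215,000; Ximena: $4,860,000; Bilal: $1,620,000; Gideon: $540,000; Delphine: $540,000; Hanna: $540,000; Gita: $1,620,000

Romilly first takes $50,000, leaving a balance of $23,328,000. Romilly then takes three-eighths of the balance ($8,748,000), for a total of $8,798,000. The remaining $14,580,000 passes to the descendants.
The descendants' portion ($14,580,000) is divided into 3 shares of $4,860,000: Ximena takes $4,860,000; Ursula's $4,860,000 share passes to Ursula's issue; Halim's $4,860,000 share passes to Halim's issue.
Ursula's share ($4,860,000) is divided into 4 shares of $1,215,000: Linnea, Dora, Cassia, and Bruno each take $1,215,000.
Halim's share ($4,860,000) is divided into 3 shares of $1,620,000: Bilal and Gita each take $1,620,000; Faisal's $1,620,000 share passes to Faisal's issue.
Faisal's share ($1,620,000) is divided into 3 shares of $540,000: Gideon, Delphine, and Hanna each take $540,000.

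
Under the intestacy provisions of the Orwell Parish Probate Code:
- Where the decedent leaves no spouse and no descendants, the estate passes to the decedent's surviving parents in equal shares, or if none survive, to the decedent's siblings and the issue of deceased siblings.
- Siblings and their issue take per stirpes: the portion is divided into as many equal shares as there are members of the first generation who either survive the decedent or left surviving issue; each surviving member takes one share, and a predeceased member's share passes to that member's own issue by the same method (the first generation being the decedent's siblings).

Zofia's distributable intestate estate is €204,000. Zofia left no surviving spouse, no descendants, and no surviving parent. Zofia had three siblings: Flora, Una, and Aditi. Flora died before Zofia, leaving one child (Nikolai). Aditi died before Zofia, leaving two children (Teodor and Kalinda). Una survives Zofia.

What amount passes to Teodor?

Teodor receives €34,000.

The entire €204,000 passes to the siblings and their issue.
That amount (€204,000) is divided into 3 shares of €68,000: Una takes €68,000; Flora's €68,000 share passes to Flora's issue; Aditi's €68,000 share passes to Aditi's issue.
Flora's share (€68,000) passes entirely to Nikolai.
Aditi's share (€68,000) is divided into 2 shares of €34,000: Teodor and Kalinda each take €34,000.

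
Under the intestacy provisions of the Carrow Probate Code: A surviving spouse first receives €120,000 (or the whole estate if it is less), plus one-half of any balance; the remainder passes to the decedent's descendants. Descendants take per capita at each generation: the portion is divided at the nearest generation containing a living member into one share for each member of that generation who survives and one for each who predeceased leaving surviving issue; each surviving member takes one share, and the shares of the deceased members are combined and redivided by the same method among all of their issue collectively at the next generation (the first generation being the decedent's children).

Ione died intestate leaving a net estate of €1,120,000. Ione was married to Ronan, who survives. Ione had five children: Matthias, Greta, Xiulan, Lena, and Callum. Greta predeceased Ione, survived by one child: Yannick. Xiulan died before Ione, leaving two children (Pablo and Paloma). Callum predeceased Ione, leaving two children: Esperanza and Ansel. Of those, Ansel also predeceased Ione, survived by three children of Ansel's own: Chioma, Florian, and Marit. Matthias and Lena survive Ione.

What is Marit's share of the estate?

Ronan first takes €120,000, leaving a balance of €1,000,000. Ronan then takes one-half of the balance (€500,000), for a total of €620,000. The remaining €500,000 passes to the descendants.
The descendants' portion (€500,000) is divided at the children's generation into 5 shares of €100,000. Matthias and Lena each take €100,000. The 3 shares of the deceased (Greta, Xiulan, and Callum) are combined into a pool of €300,000.
That pool (€300,000) is divided at the grandchildren's generation into 5 shares of €60,000. Yannick, Pablo, Paloma, and Esperanza each take €60,000. The remaining share for the deceased Ansel (€60,000) is carried to the next generation.
That pool (€60,000) is divided at the great-grandchildren's generation equally among Chioma, Florian, and Marit: €20,000 each.

Marit receives €20,000.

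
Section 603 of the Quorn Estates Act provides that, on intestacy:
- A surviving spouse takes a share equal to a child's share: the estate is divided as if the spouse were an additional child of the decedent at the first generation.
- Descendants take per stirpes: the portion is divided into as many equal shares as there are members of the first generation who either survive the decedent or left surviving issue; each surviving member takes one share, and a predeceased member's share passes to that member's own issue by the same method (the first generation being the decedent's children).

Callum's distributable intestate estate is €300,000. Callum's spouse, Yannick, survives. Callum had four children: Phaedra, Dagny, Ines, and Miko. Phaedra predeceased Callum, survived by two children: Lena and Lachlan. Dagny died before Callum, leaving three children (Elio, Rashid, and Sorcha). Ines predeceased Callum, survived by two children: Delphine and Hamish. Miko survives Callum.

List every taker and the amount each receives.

The spouse counts as an additional share at the children's level, so there are 5 primary shares of €60,000. Yannick takes one such share (€60,000).
The children's combined portion (€240,000) is divided into 4 shares of €60,000: Miko takes €60,000; Phaedra's €60,000 share passes to Phaedra's issue; Dagny's €60,000 share passes to Dagny's issue; Ines's €60,000 share passes to Ines's issue.
Phaedra's share (€60,000) is divided into 2 shares of €30,000: Lena and Lachlan each take €30,000.
Dagny's share (€60,000) is divided into 3 shares of €20,000: Elio, Rashid, and Sorcha each take €20,000.
Ines's share (€60,000) is divided into 2 shares of €30,000: Delphine and Hamish each take €30,000.

Yannick: €60,000; Lena: €30,000; Lachlan: €30,000; Elio: €20,000; Rashid: €20,000; Sorcha: €20,000; Delphine: €30,000; Hamish: €30,000; Miko: €60,000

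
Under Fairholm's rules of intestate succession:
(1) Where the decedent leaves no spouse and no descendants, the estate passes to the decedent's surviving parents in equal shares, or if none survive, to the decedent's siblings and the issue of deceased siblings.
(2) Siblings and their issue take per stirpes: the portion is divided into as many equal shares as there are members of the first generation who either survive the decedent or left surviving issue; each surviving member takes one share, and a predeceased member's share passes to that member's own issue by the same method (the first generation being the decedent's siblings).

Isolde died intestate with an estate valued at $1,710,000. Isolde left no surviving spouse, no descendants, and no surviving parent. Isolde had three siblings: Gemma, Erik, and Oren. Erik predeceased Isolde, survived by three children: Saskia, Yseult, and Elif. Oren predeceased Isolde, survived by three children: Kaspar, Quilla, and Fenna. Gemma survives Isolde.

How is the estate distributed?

Gemma: $570,000; Saskia: $190,000; Yseult: $190,000; Elif: $190,000; Kaspar: $190,000; Quilla: $190,000; Fenna: $190,000

The entire $1,710,000 passes to the siblings and their issue.
That amount ($1,710,000) is divided into 3 shares of $570,000: Gemma takes $570,000; Erik's $570,000 share passes to Erik's issue; Oren's $570,000 share passes to Oren's issue.
Erik's share ($570,000) is divided into 3 shares of $190,000: Saskia, Yseult, and Elif each take $190,000.
Oren's share ($570,000) is divided into 3 shares of $190,000: Kaspar, Quilla, and Fenna each take $190,000.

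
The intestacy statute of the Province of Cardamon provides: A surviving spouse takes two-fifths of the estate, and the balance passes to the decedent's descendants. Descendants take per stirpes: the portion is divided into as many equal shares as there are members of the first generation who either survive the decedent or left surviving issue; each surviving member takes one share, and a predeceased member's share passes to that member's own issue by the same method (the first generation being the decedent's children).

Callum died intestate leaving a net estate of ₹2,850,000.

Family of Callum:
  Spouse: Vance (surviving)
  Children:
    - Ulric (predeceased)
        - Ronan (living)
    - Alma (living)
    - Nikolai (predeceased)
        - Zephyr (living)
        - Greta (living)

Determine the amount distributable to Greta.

Vance takes two-fifths of ₹2,850,000 = ₹1,140,000. The remaining ₹1,710,000 passes to the descendants.
The descendants' portion (₹1,710,000) is divided into 3 shares of ₹570,000: Alma takes ₹570,000; Ulric's ₹570,000 share passes to Ulric's issue; Nikolai's ₹570,000 share passes to Nikolai's issue.
Ulric's share (₹570,000) passes entirely to Ronan.
Nikolai's share (₹570,000) is divided into 2 shares of ₹285,000: Zephyr and Greta each take ₹285,000.

Greta receives ₹285,000.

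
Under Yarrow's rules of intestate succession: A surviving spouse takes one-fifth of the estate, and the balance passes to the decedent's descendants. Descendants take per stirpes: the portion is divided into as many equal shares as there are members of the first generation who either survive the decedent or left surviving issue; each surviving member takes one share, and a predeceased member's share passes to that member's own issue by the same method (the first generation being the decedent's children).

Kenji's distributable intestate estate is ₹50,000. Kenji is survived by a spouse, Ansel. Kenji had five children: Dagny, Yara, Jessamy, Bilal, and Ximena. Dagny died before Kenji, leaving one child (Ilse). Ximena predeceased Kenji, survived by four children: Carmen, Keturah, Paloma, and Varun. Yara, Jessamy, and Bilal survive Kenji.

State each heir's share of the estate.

Ansel: ₹10,000; Ilse: ₹8,000; Yara: ₹8,000; Jessamy: ₹8,000; Bilal: ₹8,000; Carmen: ₹2,000; Keturah: ₹2,000; Paloma: ₹2,000; Varun: ₹2,000

Ansel takes one-fifth of ₹50,000 = ₹10,000. The remaining ₹40,000 passes to the descendants.
The descendants' portion (₹40,000) is divided into 5 shares of ₹8,000: Yara, Jessamy, and Bilal each take ₹8,000; Dagny's ₹8,000 share passes to Dagny's issue; Ximena's ₹8,000 share passes to Ximena's issue.
Dagny's share (₹8,000) passes entirely to Ilse.
Ximena's share (₹8,000) is divided into 4 shares of ₹2,000: Carmen, Keturah, Paloma, and Varun each take ₹2,000.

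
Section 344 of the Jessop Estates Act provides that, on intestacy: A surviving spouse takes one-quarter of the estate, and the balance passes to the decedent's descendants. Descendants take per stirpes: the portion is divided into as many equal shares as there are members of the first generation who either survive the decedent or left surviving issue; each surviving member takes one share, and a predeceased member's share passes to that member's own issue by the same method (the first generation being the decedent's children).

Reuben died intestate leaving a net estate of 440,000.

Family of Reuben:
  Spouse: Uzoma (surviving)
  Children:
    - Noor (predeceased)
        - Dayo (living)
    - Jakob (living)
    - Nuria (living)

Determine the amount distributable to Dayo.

Uzoma takes one-quarter of 440,000 = 110,000. The remaining 330,000 passes to the descendants.
The descendants' portion (330,000) is divided into 3 shares of 110,000: Jakob and Nuria each take 110,000; Noor's 110,000 share passes to Noor's issue.
Noor's share (110,000) passes entirely to Dayo.

Dayo receives 110,000.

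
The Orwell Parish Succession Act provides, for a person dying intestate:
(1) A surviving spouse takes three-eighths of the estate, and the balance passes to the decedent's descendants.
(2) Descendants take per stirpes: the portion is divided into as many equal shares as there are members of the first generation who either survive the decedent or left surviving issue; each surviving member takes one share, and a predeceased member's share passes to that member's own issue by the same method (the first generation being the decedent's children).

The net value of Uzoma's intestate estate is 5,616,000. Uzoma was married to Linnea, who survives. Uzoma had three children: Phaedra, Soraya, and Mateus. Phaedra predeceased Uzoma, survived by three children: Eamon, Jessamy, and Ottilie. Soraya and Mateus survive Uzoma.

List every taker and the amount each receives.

Linnea: 2,106,000; Eamon: 390,000; Jessamy: 390,000; Ottilie: 390,000; Soraya: 1,170,000; Mateus: 1,170,000

Linnea takes three-eighths of 5,616,000 = 2,106,000. The remaining 3,510,000 passes to the descendants.
The descendants' portion (3,510,000) is divided into 3 shares of 1,170,000: Soraya and Mateus each take 1,170,000; Phaedra's 1,170,000 share passes to Phaedra's issue.
Phaedra's share (1,170,000) is divided into 3 shares of 390,000: Eamon, Jessamy, and Ottilie each take 390,000.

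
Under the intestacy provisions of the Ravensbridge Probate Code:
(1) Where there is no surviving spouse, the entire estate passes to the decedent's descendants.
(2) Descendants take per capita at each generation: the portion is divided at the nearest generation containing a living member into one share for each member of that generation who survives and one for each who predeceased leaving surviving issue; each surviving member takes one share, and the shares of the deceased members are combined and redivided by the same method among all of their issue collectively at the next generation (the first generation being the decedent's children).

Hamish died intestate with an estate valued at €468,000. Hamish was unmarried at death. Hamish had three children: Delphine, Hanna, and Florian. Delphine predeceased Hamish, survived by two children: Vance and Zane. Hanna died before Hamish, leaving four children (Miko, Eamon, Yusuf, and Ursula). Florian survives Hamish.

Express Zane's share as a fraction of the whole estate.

Zane receives 1/9 of the estate.

The entire €468,000 passes to the descendants.
That amount (€468,000) is divided at the children's generation into 3 shares of €156,000. Florian takes €156,000. The 2 shares of the deceased (Delphine and Hanna) are combined into a pool of €312,000.
That pool (€312,000) is divided at the grandchildren's generation equally among Vance, Zane, Miko, Eamon, Yusuf, and Ursula: €52,000 each.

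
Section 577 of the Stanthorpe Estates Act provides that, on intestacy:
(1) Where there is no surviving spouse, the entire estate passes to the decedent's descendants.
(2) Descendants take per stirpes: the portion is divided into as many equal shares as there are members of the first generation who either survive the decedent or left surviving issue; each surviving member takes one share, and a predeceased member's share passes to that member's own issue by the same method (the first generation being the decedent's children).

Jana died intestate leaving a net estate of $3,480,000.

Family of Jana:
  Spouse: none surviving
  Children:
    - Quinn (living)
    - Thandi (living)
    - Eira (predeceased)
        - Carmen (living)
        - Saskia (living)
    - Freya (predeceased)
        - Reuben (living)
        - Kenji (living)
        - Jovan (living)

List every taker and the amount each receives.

Quinn: $870,000; Thandi: $870,000; Carmen: $435,000; Saskia: $435,000; Reuben: $290,000; Kenji: $290,000; Jovan: $290,000

The entire $3,480,000 passes to the descendants.
That amount ($3,480,000) is divided into 4 shares of $870,000: Quinn and Thandi each take $870,000; Eira's $870,000 share passes to Eira's issue; Freya's $870,000 share passes to Freya's issue.
Eira's share ($870,000) is divided into 2 shares of $435,000: Carmen and Saskia each take $435,000.
Freya's share ($870,000) is divided into 3 shares of $290,000: Reuben, Kenji, and Jovan each take $290,000.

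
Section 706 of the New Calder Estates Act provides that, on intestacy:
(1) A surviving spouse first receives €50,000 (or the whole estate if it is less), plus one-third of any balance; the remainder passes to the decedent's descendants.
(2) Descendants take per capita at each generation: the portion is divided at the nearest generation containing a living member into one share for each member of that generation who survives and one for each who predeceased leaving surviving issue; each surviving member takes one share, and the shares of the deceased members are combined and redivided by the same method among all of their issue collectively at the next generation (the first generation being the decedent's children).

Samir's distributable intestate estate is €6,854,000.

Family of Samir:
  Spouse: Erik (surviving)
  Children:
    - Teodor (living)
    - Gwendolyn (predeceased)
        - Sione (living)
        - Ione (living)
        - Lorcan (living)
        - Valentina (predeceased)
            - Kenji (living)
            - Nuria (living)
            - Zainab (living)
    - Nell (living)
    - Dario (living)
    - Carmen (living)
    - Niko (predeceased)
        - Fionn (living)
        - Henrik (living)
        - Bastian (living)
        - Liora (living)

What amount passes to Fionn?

Erik first takes €50,000, leaving a balance of €6,804,000. Erik then takes one-third of the balance (€2,268,000), for a total of €2,318,000. The remaining €4,536,000 passes to the descendants.
The descendants' portion (€4,536,000) is divided at the children's generation into 6 shares of €756,000. Teodor, Nell, Dario, and Carmen each take €756,000. The 2 shares of the deceased (Gwendolyn and Niko) are combined into a pool of €1,512,000.
That pool (€1,512,000) is divided at the grandchildren's generation into 8 shares of €189,000. Sione, Ione, Lorcan, Fionn, Henrik, Bastian, and Liora each take €189,000. The remaining share for the deceased Valentina (€189,000) is carried to the next generation.
That pool (€189,000) is divided at the great-grandchildren's generation equally among Kenji, Nuria, and Zainab: €63,000 each.

Fionn receives €189,000.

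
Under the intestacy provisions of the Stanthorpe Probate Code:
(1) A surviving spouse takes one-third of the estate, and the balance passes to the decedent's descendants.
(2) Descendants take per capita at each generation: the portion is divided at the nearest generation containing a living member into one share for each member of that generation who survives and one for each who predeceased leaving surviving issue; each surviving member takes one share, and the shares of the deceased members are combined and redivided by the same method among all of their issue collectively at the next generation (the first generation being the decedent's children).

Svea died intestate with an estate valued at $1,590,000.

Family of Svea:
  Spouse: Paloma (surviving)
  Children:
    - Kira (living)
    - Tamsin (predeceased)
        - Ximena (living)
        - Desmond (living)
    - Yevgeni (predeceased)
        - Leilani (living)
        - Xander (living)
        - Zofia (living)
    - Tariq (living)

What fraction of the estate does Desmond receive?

Paloma takes one-third of $1,590,000 = $530,000. The remaining $1,060,000 passes to the descendants.
The descendants' portion ($1,060,000) is divided at the children's generation into 4 shares of $265,000. Kira and Tariq each take $265,000. The 2 shares of the deceased (Tamsin and Yevgeni) are combined into a pool of $530,000.
That pool ($530,000) is divided at the grandchildren's generation equally among Ximena, Desmond, Leilani, Xander, and Zofia: $106,000 each.

Desmond receives 1/15 of the estate.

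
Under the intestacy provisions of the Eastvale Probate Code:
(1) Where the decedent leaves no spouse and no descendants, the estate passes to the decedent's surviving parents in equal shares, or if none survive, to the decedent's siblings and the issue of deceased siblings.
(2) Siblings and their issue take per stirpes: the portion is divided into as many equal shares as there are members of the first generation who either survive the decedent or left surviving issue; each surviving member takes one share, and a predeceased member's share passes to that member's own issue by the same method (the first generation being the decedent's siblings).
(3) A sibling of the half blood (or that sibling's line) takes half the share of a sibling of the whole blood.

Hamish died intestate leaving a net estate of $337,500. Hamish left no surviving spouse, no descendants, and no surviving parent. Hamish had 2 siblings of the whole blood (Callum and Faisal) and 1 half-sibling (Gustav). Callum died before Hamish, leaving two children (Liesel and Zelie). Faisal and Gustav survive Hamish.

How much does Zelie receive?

The entire $337,500 passes to the siblings and their issue.
Counting each half-blood sibling's line as half a unit, there are 5/2 units in $337,500, so one unit is $135,000. Whole-blood lines (Callum and Faisal) take $135,000 each; half-blood lines (Gustav) take $67,500 each.
Callum's share ($135,000) is divided into 2 shares of $67,500: Liesel and Zelie each take $67,500.

Zelie receives $67,500.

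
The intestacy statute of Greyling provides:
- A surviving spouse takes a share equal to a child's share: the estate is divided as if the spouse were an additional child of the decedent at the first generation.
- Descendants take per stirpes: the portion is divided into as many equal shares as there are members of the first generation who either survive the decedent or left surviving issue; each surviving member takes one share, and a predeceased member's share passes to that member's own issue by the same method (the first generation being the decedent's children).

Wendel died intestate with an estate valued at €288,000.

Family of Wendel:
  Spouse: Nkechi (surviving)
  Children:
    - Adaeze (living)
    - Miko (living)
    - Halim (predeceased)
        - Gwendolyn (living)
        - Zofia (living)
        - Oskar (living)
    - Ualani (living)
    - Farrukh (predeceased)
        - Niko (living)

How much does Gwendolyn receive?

Gwendolyn receives €16,000.

The spouse counts as an additional share at the children's level, so there are 6 primary shares of €48,000. Nkechi takes one such share (€48,000).
The children's combined portion (€240,000) is divided into 5 shares of €48,000: Adaeze, Miko, and Ualani each take €48,000; Halim's €48,000 share passes to Halim's issue; Farrukh's €48,000 share passes to Farrukh's issue.
Halim's share (€48,000) is divided into 3 shares of €16,000: Gwendolyn, Zofia, and Oskar each take €16,000.
Farrukh's share (€48,000) passes entirely to Niko.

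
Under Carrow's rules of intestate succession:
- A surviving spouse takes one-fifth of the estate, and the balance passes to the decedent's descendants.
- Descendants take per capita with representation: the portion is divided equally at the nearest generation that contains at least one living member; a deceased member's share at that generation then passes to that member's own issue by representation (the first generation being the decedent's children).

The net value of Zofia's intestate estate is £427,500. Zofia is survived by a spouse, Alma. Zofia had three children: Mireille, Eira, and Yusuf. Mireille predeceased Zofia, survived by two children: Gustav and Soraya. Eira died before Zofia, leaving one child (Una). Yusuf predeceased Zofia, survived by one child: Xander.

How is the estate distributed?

Alma: £85,500; Gustav: £85,500; Soraya: £85,500; Una: £85,500; Xander: £85,500

Alma takes one-fifth of £427,500 = £85,500. The remaining £342,000 passes to the descendants.
No child survives, so the initial division is made at the grandchildren's generation.
The descendants' portion (£342,000) is divided into 4 shares of £85,500: Gustav, Soraya, Una, and Xander each take £85,500.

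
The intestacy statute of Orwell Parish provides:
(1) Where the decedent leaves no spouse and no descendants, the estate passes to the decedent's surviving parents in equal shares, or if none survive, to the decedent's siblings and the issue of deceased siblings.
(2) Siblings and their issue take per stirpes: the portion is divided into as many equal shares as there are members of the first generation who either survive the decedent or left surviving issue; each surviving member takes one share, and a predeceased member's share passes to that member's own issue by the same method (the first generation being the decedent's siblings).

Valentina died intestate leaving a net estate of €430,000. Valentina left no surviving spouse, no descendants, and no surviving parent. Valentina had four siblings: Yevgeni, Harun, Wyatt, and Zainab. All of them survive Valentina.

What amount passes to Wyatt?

Wyatt receives €107,500.

The entire €430,000 passes to the siblings and their issue.
That amount (€430,000) is divided into 4 shares of €107,500: Yevgeni, Harun, Wyatt, and Zainab each take €107,500.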